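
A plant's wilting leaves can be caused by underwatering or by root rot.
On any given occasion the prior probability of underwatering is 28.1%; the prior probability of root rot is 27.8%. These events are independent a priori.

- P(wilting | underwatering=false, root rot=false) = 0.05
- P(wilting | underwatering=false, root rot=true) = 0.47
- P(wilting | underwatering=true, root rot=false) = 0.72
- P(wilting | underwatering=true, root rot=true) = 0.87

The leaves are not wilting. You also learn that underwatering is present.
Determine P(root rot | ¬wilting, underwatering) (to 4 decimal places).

P(¬wilting | underwatering) = 0.28*0.722 + 0.13*0.278 = 0.202160 + 0.036140 = 0.238300
The root rot-present share is 0.13*0.278 = 0.036140.
Hence the posterior is 0.036140/0.238300 ≈ 0.1517.

P(root rot | ¬wilting, underwatering) ≈ 0.1517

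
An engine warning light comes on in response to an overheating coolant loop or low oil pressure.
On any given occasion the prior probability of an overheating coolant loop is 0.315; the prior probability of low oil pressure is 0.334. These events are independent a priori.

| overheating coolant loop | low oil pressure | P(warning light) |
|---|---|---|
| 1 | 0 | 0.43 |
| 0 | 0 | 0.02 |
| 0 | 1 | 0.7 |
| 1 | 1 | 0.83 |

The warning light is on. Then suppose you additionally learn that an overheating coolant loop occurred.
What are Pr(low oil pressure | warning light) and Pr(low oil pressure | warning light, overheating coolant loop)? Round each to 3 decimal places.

Pr(low oil pressure | warning light) ≈ 0.714; Pr(low oil pressure | warning light, overheating coolant loop) ≈ 0.492

By total probability over the 4 (overheating coolant loop, low oil pressure) configurations:
  P(warning light) = 0.02×0.685×0.666 + 0.7×0.685×0.334 + 0.43×0.315×0.666 + 0.83×0.315×0.334
        = 0.009124 + 0.160153 + 0.090210 + 0.087324 = 0.346811
The terms with low oil pressure present sum to 0.247477, so
  P(low oil pressure | warning light) = 0.247477 / 0.346811 ≈ 0.714

With the extra evidence:
Sum P(warning light|·) weighted by the priors over both values of low oil pressure:
  P(warning light | overheating coolant loop) = 0.43*0.666 + 0.83*0.334
        = 0.286380 + 0.277220 = 0.563600
Keeping only the low oil pressure-present terms gives 0.277220, so
  P(low oil pressure | warning light, overheating coolant loop) = 0.277220 / 0.563600 ≈ 0.492
— overheating coolant loop explains away the evidence for low oil pressure.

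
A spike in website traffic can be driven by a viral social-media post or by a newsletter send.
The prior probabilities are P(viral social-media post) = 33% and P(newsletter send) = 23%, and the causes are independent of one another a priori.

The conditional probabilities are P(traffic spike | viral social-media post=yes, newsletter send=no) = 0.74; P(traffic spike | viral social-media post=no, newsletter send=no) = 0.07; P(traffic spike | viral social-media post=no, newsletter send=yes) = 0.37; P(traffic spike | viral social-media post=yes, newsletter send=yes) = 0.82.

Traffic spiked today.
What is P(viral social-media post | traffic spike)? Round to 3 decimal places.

P(viral social-media post | traffic spike) ≈ 0.729

P(traffic spike) = 0.07×0.67×0.77 + 0.37×0.67×0.23 + 0.74×0.33×0.77 + 0.82×0.33×0.23 = 0.036113 + 0.057017 + 0.188034 + 0.062238 = 0.343402
Of this, 0.250272 comes from 0.188034 + 0.062238 (the viral social-media post=true cases).
P(viral social-media post | traffic spike) = 0.250272 / 0.343402 ≈ 0.729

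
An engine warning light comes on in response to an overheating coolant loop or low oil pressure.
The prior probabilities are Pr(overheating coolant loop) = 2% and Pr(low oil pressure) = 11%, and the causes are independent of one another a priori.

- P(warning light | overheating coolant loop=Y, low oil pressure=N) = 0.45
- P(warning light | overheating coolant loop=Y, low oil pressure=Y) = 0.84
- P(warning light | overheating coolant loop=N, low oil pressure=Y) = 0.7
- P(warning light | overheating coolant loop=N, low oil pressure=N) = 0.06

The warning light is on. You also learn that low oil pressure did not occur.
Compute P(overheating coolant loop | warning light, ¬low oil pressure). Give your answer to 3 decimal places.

P(overheating coolant loop | warning light, ¬low oil pressure) ≈ 0.133

Sum P(warning light|·) weighted by the priors over both values of overheating coolant loop:
  P(warning light | ¬low oil pressure) = 0.06·0.98 + 0.45·0.02
        = 0.058800 + 0.009000 = 0.067800
The terms with overheating coolant loop present sum to 0.009000, so
  P(overheating coolant loop | warning light, ¬low oil pressure) = 0.009000 / 0.067800 ≈ 0.133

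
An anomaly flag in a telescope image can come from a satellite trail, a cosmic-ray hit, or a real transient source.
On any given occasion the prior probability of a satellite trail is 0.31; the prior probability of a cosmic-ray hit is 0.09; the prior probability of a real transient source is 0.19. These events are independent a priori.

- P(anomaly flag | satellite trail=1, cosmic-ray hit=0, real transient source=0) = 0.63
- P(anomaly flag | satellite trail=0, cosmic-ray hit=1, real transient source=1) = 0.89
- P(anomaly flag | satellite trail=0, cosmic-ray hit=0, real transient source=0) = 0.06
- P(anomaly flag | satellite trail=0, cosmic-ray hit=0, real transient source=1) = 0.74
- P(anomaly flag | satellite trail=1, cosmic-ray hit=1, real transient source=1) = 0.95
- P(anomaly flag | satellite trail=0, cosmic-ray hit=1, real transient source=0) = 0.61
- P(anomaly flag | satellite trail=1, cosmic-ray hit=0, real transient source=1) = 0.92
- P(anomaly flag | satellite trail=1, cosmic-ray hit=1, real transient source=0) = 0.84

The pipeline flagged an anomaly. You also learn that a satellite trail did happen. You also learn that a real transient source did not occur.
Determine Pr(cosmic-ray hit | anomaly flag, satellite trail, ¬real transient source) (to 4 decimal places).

Pr(cosmic-ray hit | anomaly flag, satellite trail, ¬real transient source) ≈ 0.1165

By total probability over both values of cosmic-ray hit:
  P(anomaly flag | satellite trail, ¬real transient source) = 0.63*0.91 + 0.84*0.09
        = 0.573300 + 0.075600 = 0.648900
The terms with cosmic-ray hit present sum to 0.075600, so
  P(cosmic-ray hit | anomaly flag, satellite trail, ¬real transient source) = 0.075600 / 0.648900 ≈ 0.1165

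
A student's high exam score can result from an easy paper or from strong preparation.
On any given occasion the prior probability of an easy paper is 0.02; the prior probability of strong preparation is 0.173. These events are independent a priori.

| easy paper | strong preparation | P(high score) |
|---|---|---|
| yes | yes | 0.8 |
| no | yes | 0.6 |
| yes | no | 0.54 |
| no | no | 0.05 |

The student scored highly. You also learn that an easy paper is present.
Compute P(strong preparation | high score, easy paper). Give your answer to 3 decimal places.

Sum P(high score|·) weighted by the priors over both values of strong preparation:
  P(high score | easy paper) = 0.54·0.827 + 0.8·0.173
        = 0.446580 + 0.138400 = 0.584980
The terms with strong preparation present sum to 0.138400, so
  P(strong preparation | high score, easy paper) = 0.138400 / 0.584980 ≈ 0.237

P(strong preparation | high score, easy paper) ≈ 0.237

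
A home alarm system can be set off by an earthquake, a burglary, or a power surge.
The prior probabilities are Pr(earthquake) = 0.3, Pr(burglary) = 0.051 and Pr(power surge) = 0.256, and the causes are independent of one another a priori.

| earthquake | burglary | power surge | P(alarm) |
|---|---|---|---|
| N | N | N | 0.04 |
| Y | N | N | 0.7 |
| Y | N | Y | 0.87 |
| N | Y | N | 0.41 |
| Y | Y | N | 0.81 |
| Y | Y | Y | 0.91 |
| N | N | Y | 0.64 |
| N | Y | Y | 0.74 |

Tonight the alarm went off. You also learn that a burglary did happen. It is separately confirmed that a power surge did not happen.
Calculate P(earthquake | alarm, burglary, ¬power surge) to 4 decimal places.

By total probability over both values of earthquake:
  P(alarm | burglary, ¬power surge) = 0.41*0.7 + 0.81*0.3
        = 0.287000 + 0.243000 = 0.530000
Configurations with earthquake contribute 0.243000, so
  P(earthquake | alarm, burglary, ¬power surge) = 0.243000 / 0.530000 ≈ 0.4585

P(earthquake | alarm, burglary, ¬power surge) ≈ 0.4585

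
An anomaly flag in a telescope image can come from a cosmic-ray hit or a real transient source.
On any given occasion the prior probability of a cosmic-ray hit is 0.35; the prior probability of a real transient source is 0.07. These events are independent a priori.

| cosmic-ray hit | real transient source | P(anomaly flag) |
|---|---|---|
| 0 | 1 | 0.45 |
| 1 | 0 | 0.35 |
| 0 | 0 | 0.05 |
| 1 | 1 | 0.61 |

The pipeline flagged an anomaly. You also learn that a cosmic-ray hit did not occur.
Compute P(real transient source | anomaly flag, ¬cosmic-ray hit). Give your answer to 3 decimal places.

P(real transient source | anomaly flag, ¬cosmic-ray hit) ≈ 0.404

Weight on real transient source=true, given the evidence: 0.45·0.07 = 0.031500
Normalizer over all consistent configurations: 0.05·0.93 + 0.45·0.07 = 0.078000
Posterior = 0.031500 / 0.078000 ≈ 0.404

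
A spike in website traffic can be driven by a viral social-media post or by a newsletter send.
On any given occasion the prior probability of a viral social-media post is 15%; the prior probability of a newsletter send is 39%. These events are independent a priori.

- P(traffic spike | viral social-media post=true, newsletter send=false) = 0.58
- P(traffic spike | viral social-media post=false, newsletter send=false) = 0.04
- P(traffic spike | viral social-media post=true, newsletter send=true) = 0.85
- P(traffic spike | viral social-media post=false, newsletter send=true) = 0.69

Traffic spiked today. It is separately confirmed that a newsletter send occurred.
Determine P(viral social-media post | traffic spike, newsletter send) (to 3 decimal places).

P(viral social-media post | traffic spike, newsletter send) ≈ 0.179

P(traffic spike | newsletter send) = 0.69*0.85 + 0.85*0.15 = 0.586500 + 0.127500 = 0.714000
The viral social-media post-present share is 0.85*0.15 = 0.127500.
P(viral social-media post | traffic spike, newsletter send) = 0.127500 / 0.714000 ≈ 0.179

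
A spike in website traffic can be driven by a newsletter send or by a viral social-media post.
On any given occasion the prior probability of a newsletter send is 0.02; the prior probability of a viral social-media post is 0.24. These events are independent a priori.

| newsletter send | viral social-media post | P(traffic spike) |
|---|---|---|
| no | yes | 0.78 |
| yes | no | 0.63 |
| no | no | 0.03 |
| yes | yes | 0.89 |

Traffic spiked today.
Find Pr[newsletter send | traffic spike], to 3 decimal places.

Numerator (weight on configurations with newsletter send): 0.009576 + 0.004272 = 0.013848
The normalizing constant is 0.03*0.98*0.76 + 0.78*0.98*0.24 + 0.63*0.02*0.76 + 0.89*0.02*0.24 = 0.219648
P(newsletter send | traffic spike) = 0.013848/0.219648 ≈ 0.063

Pr[newsletter send | traffic spike] ≈ 0.063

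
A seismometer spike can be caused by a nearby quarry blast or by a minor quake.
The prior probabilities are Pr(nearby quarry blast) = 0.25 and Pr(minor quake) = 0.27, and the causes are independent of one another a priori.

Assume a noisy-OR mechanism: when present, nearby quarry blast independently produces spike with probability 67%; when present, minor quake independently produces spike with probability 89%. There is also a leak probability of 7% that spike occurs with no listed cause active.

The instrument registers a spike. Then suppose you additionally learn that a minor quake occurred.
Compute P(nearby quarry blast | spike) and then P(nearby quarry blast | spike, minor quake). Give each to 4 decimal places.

Under noisy-OR, P(spike | causes) = 1 − (1−0.07)·∏(1−qᵢ) over the active causes.
By total probability over the 4 (nearby quarry blast, minor quake) configurations:
  P(spike) = 0.07*0.75*0.73 + 0.8977*0.75*0.27 + 0.6931*0.25*0.73 + 0.966241*0.25*0.27
        = 0.038325 + 0.181784 + 0.126491 + 0.065221 = 0.411821
Keeping only the nearby quarry blast-present terms gives 0.191712, so
  P(nearby quarry blast | spike) = 0.191712 / 0.411821 ≈ 0.4655

With the extra evidence:
Weight on nearby quarry blast=true, given the evidence: 0.966241*0.25 = 0.241560
The normalizing constant is 0.8977*0.75 + 0.966241*0.25 = 0.914835
Posterior = 0.241560 / 0.914835 ≈ 0.2640

P(nearby quarry blast | spike) ≈ 0.4655; P(nearby quarry blast | spike, minor quake) ≈ 0.2640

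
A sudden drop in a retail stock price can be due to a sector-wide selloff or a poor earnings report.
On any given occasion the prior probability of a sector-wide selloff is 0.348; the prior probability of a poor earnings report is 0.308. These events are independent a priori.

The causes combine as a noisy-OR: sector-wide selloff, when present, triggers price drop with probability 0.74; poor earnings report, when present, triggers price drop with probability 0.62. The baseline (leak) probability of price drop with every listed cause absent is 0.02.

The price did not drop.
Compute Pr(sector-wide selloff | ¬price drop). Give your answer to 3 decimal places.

Pr(sector-wide selloff | ¬price drop) ≈ 0.122

Under noisy-OR, P(price drop | causes) = 1 − (1−0.02)·∏(1−qᵢ) over the active causes.
P(¬price drop) = 0.98×0.652×0.692 + 0.3724×0.652×0.308 + 0.2548×0.348×0.692 + 0.096824×0.348×0.308 = 0.442160 + 0.074784 + 0.061360 + 0.010378 = 0.588682
Of this, 0.071738 comes from 0.061360 + 0.010378 (the sector-wide selloff=true cases).
Hence the posterior is 0.071738/0.588682 ≈ 0.122.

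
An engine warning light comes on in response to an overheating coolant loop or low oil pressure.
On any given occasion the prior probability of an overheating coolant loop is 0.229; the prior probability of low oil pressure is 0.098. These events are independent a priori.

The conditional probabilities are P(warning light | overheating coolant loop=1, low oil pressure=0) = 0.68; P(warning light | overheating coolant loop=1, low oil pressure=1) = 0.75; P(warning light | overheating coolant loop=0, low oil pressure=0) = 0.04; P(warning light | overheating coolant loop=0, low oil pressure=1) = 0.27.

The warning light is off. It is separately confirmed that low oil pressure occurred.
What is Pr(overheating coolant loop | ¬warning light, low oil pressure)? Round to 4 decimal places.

Pr(overheating coolant loop | ¬warning light, low oil pressure) ≈ 0.0923

Enumerate both values of overheating coolant loop and weight by the priors:
  P(¬warning light | low oil pressure) = 0.73·0.771 + 0.25·0.229
        = 0.562830 + 0.057250 = 0.620080
The terms with overheating coolant loop present sum to 0.057250, so
  P(overheating coolant loop | ¬warning light, low oil pressure) = 0.057250 / 0.620080 ≈ 0.0923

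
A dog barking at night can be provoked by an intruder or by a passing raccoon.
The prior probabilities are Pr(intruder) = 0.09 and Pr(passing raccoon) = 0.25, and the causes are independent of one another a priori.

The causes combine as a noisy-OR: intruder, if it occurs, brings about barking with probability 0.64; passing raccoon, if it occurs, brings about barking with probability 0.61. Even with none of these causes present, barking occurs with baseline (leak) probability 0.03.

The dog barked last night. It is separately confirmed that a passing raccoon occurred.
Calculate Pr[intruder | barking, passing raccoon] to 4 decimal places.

Under noisy-OR, P(barking | causes) = 1 − (1−0.03)·∏(1−qᵢ) over the active causes.
Weight on intruder=true, given the evidence: 0.863812·0.09 = 0.077743
Normalizer over all consistent configurations: 0.6217·0.91 + 0.863812·0.09 = 0.643490
Posterior = 0.077743 / 0.643490 ≈ 0.1208

Pr[intruder | barking, passing raccoon] ≈ 0.1208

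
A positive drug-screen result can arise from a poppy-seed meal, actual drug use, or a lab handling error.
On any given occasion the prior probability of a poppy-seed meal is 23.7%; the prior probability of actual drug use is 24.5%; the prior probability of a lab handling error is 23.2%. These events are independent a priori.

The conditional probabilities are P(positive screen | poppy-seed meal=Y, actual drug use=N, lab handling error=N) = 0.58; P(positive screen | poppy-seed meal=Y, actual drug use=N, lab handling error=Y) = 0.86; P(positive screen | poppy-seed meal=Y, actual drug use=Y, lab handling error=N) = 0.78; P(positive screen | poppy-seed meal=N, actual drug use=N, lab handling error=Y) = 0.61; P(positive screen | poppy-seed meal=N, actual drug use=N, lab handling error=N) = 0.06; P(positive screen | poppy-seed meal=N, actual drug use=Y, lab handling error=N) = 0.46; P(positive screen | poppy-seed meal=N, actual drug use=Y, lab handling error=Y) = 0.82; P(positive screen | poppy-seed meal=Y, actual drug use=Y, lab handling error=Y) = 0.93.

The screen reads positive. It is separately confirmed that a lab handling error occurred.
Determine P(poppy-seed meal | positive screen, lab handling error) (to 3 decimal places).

P(poppy-seed meal | positive screen, lab handling error) ≈ 0.292

P(positive screen | lab handling error) = 0.61·0.763·0.755 + 0.82·0.763·0.245 + 0.86·0.237·0.755 + 0.93·0.237·0.245 = 0.351400 + 0.153287 + 0.153884 + 0.054000 = 0.712571
Restricting to configurations with poppy-seed meal present: 0.153884 + 0.054000 = 0.207884.
So P(poppy-seed meal | positive screen, lab handling error) = 0.207884/0.712571 ≈ 0.292.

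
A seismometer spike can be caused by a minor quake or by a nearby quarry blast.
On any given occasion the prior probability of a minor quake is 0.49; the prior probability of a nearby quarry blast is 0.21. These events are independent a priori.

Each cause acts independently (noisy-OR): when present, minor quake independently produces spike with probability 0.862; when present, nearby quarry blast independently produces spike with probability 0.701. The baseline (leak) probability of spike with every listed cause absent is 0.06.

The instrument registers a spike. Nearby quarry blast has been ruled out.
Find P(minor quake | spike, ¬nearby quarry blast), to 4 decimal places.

P(minor quake | spike, ¬nearby quarry blast) ≈ 0.9330

Under noisy-OR, P(spike | causes) = 1 − (1−0.06)·∏(1−qᵢ) over the active causes.
Enumerate both values of minor quake and weight by the priors:
  P(spike | ¬nearby quarry blast) = 0.06·0.51 + 0.87028·0.49
        = 0.030600 + 0.426437 = 0.457037
Configurations with minor quake contribute 0.426437, so
  P(minor quake | spike, ¬nearby quarry blast) = 0.426437 / 0.457037 ≈ 0.9330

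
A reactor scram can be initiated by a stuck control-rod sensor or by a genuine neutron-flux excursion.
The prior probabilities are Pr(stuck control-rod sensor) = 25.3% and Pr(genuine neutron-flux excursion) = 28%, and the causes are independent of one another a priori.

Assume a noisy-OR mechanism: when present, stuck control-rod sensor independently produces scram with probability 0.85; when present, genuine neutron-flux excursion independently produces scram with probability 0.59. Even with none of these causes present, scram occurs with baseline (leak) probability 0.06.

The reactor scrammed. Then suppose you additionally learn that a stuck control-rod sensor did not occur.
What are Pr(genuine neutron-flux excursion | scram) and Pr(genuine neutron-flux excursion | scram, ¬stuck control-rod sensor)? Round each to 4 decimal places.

Pr(genuine neutron-flux excursion | scram) ≈ 0.5085; Pr(genuine neutron-flux excursion | scram, ¬stuck control-rod sensor) ≈ 0.7993

Under noisy-OR, P(scram | causes) = 1 − (1−0.06)·∏(1−qᵢ) over the active causes.
For the numerator, keep only genuine neutron-flux excursion=true terms: 0.128550 + 0.066745 = 0.195295
The normalizing constant is 0.06·0.747·0.72 + 0.6146·0.747·0.28 + 0.859·0.253·0.72 + 0.94219·0.253·0.28 = 0.384040
Posterior = 0.195295 / 0.384040 ≈ 0.5085

Now condition on the additional information:
Sum P(scram|·) weighted by the priors over both values of genuine neutron-flux excursion:
  P(scram | ¬stuck control-rod sensor) = 0.06·0.72 + 0.6146·0.28
        = 0.043200 + 0.172088 = 0.215288
The terms with genuine neutron-flux excursion present sum to 0.172088, so
  P(genuine neutron-flux excursion | scram, ¬stuck control-rod sensor) = 0.172088 / 0.215288 ≈ 0.7993
Ruling out stuck control-rod sensor raises the posterior on genuine neutron-flux excursion — the flip side of explaining away.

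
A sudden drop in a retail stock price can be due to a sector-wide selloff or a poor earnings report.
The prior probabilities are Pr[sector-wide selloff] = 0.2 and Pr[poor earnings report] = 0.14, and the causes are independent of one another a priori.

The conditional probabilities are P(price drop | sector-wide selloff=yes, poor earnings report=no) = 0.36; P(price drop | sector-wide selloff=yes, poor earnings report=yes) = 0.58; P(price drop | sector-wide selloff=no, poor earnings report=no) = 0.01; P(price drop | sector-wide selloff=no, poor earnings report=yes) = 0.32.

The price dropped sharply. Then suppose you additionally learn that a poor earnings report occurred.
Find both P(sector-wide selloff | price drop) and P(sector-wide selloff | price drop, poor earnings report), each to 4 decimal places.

For the numerator, keep only sector-wide selloff=true terms: 0.061920 + 0.016240 = 0.078160
The normalizing constant is 0.01·0.8·0.86 + 0.32·0.8·0.14 + 0.36·0.2·0.86 + 0.58·0.2·0.14 = 0.120880
P(sector-wide selloff | price drop) = 0.078160/0.120880 ≈ 0.6466

With the extra evidence:
For the numerator, keep only sector-wide selloff=true terms: 0.58·0.2 = 0.116000
Normalizer over all consistent configurations: 0.32·0.8 + 0.58·0.2 = 0.372000
P(sector-wide selloff | price drop, poor earnings report) = 0.116000/0.372000 ≈ 0.3118
— poor earnings report explains away the evidence for sector-wide selloff.

P(sector-wide selloff | price drop) ≈ 0.6466; P(sector-wide selloff | price drop, poor earnings report) ≈ 0.3118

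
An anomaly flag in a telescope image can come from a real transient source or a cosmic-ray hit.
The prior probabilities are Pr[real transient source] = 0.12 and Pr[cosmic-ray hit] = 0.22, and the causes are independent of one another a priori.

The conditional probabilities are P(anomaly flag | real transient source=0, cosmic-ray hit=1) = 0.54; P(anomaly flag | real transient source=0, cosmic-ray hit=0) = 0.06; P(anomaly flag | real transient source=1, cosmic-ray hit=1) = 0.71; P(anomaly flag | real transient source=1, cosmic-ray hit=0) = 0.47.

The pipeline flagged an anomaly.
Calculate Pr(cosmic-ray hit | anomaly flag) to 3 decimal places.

Pr(cosmic-ray hit | anomaly flag) ≈ 0.591

P(anomaly flag) = 0.06·0.88·0.78 + 0.54·0.88·0.22 + 0.47·0.12·0.78 + 0.71·0.12·0.22 = 0.041184 + 0.104544 + 0.043992 + 0.018744 = 0.208464
The cosmic-ray hit-present share is 0.104544 + 0.018744 = 0.123288.
So P(cosmic-ray hit | anomaly flag) = 0.123288/0.208464 ≈ 0.591.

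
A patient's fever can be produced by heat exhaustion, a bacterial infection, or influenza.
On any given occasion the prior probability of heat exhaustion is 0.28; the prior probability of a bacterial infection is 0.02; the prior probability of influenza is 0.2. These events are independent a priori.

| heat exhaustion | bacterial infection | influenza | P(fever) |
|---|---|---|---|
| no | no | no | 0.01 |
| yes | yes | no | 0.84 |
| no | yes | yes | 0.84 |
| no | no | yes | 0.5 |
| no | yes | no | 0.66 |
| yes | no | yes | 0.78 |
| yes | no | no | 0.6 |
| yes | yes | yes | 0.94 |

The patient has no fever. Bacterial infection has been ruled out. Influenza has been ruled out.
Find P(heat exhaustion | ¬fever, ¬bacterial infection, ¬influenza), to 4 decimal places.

By total probability over both values of heat exhaustion:
  P(¬fever | ¬bacterial infection, ¬influenza) = 0.99·0.72 + 0.4·0.28
        = 0.712800 + 0.112000 = 0.824800
Configurations with heat exhaustion contribute 0.112000, so
  P(heat exhaustion | ¬fever, ¬bacterial infection, ¬influenza) = 0.112000 / 0.824800 ≈ 0.1358

P(heat exhaustion | ¬fever, ¬bacterial infection, ¬influenza) ≈ 0.1358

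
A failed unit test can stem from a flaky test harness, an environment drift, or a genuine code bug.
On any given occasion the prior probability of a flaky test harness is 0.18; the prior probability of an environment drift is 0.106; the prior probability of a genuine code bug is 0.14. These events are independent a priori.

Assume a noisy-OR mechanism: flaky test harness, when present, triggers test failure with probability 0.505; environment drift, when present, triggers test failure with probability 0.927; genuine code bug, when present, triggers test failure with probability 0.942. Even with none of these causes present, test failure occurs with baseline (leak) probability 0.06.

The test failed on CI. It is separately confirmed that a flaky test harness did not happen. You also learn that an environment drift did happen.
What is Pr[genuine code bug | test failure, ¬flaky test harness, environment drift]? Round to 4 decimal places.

Under noisy-OR, P(test failure | causes) = 1 − (1−0.06)·∏(1−qᵢ) over the active causes.
Numerator (weight on configurations with genuine code bug): 0.99602·0.14 = 0.139443
Denominator P(test failure | ¬flaky test harness, environment drift): 0.93138·0.86 + 0.99602·0.14 = 0.940430
P(genuine code bug | test failure, ¬flaky test harness, environment drift) = 0.139443/0.940430 ≈ 0.1483

Pr[genuine code bug | test failure, ¬flaky test harness, environment drift] ≈ 0.1483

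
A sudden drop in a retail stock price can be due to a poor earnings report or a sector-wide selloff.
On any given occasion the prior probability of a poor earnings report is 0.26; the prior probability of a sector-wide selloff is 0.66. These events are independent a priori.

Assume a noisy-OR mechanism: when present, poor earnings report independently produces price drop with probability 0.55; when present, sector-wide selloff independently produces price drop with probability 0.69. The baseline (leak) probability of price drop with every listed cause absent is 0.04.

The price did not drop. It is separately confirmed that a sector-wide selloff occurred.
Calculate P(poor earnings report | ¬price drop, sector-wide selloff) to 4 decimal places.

Under noisy-OR, P(price drop | causes) = 1 − (1−0.04)·∏(1−qᵢ) over the active causes.
Weight on poor earnings report=true, given the evidence: 0.13392·0.26 = 0.034819
The normalizing constant is 0.2976·0.74 + 0.13392·0.26 = 0.255043
P(poor earnings report | ¬price drop, sector-wide selloff) = 0.034819/0.255043 ≈ 0.1365

P(poor earnings report | ¬price drop, sector-wide selloff) ≈ 0.1365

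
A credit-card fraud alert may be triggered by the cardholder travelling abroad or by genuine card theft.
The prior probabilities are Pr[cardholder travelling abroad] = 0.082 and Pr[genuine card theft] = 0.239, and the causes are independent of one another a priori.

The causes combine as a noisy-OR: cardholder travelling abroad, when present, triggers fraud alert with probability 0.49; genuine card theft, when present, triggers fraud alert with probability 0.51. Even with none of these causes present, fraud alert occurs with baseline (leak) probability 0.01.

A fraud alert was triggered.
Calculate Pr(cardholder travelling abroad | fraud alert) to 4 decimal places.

Pr(cardholder travelling abroad | fraud alert) ≈ 0.2756

Under noisy-OR, P(fraud alert | causes) = 1 − (1−0.01)·∏(1−qᵢ) over the active causes.
P(fraud alert) = 0.01×0.918×0.761 + 0.5149×0.918×0.239 + 0.4951×0.082×0.761 + 0.752599×0.082×0.239 = 0.006986 + 0.112970 + 0.030895 + 0.014749 = 0.165600
Of this, 0.045644 comes from 0.030895 + 0.014749 (the cardholder travelling abroad=true cases).
P(cardholder travelling abroad | fraud alert) = 0.045644 / 0.165600 ≈ 0.2756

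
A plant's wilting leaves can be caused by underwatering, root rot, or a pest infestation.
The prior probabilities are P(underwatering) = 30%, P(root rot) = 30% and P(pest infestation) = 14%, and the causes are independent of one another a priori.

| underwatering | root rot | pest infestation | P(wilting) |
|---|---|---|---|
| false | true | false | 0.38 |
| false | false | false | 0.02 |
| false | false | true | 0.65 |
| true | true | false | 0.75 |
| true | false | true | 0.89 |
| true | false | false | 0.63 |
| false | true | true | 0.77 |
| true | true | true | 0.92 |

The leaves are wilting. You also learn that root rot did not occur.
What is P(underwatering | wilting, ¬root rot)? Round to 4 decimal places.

P(underwatering | wilting, ¬root rot) ≈ 0.7252

Numerator (weight on configurations with underwatering): 0.162540 + 0.037380 = 0.199920
Denominator P(wilting | ¬root rot): 0.02*0.7*0.86 + 0.65*0.7*0.14 + 0.63*0.3*0.86 + 0.89*0.3*0.14 = 0.275660
P(underwatering | wilting, ¬root rot) = 0.199920/0.275660 ≈ 0.7252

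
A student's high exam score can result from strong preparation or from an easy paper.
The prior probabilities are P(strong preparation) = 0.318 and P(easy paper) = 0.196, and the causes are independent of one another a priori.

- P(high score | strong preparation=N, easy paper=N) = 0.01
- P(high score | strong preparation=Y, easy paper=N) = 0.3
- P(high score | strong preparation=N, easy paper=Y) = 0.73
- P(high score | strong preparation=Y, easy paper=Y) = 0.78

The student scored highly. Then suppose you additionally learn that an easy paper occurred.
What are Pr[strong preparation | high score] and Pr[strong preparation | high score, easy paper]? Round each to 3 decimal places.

By total probability over the 4 (strong preparation, easy paper) configurations:
  P(high score) = 0.01*0.682*0.804 + 0.73*0.682*0.196 + 0.3*0.318*0.804 + 0.78*0.318*0.196
        = 0.005483 + 0.097581 + 0.076702 + 0.048616 = 0.228382
The terms with strong preparation present sum to 0.125318, so
  P(strong preparation | high score) = 0.125318 / 0.228382 ≈ 0.549

With the extra evidence:
P(high score | easy paper) = 0.73·0.682 + 0.78·0.318 = 0.497860 + 0.248040 = 0.745900
Restricting to configurations with strong preparation present: 0.78·0.318 = 0.248040.
P(strong preparation | high score, easy paper) = 0.248040 / 0.745900 ≈ 0.333

Pr[strong preparation | high score] ≈ 0.549; Pr[strong preparation | high score, easy paper] ≈ 0.333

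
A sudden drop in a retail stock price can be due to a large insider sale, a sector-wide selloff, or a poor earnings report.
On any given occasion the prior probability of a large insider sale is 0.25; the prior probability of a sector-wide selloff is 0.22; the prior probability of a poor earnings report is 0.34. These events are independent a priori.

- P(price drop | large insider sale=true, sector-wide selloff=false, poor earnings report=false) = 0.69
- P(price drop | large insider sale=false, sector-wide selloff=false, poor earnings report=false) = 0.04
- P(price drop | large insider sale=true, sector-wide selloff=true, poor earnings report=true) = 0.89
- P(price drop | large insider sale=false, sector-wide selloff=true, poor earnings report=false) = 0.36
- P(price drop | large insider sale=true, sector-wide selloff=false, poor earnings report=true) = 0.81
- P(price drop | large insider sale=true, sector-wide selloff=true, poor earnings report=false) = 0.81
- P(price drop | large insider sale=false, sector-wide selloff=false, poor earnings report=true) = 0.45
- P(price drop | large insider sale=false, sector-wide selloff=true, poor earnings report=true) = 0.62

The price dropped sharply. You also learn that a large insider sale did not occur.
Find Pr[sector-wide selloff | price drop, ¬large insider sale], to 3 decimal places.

Pr[sector-wide selloff | price drop, ¬large insider sale] ≈ 0.413

Numerator (weight on configurations with sector-wide selloff): 0.052272 + 0.046376 = 0.098648
Normalizer over all consistent configurations: 0.04·0.78·0.66 + 0.45·0.78·0.34 + 0.36·0.22·0.66 + 0.62·0.22·0.34 = 0.238580
Posterior = 0.098648 / 0.238580 ≈ 0.413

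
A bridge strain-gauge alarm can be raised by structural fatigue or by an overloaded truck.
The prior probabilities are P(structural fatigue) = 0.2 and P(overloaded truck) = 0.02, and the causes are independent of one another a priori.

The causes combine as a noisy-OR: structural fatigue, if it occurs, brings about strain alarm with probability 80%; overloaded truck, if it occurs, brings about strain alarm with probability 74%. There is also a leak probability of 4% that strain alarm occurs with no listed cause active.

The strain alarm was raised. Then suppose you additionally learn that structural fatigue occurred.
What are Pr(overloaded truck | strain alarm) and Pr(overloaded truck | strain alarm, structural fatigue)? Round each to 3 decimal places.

Under noisy-OR, P(strain alarm | causes) = 1 − (1−0.04)·∏(1−qᵢ) over the active causes.
P(strain alarm) = 0.04*0.8*0.98 + 0.7504*0.8*0.02 + 0.808*0.2*0.98 + 0.95008*0.2*0.02 = 0.031360 + 0.012006 + 0.158368 + 0.003800 = 0.205534
The overloaded truck-present share is 0.012006 + 0.003800 = 0.015806.
Hence the posterior is 0.015806/0.205534 ≈ 0.077.

Now condition on the additional information:
Enumerate both values of overloaded truck and weight by the priors:
  P(strain alarm | structural fatigue) = 0.808·0.98 + 0.95008·0.02
        = 0.791840 + 0.019002 = 0.810842
The terms with overloaded truck present sum to 0.019002, so
  P(overloaded truck | strain alarm, structural fatigue) = 0.019002 / 0.810842 ≈ 0.023

Pr(overloaded truck | strain alarm) ≈ 0.077; Pr(overloaded truck | strain alarm, structural fatigue) ≈ 0.023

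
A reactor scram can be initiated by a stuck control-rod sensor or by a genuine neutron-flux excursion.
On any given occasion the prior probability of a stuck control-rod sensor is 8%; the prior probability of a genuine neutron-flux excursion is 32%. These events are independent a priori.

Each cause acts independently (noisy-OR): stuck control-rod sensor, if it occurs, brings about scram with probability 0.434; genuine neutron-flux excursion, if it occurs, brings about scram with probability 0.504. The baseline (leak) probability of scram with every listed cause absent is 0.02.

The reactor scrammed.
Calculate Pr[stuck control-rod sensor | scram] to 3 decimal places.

Pr[stuck control-rod sensor | scram] ≈ 0.207

Under noisy-OR, P(scram | causes) = 1 − (1−0.02)·∏(1−qᵢ) over the active causes.
P(scram) = 0.02*0.92*0.68 + 0.51392*0.92*0.32 + 0.44532*0.08*0.68 + 0.724879*0.08*0.32 = 0.012512 + 0.151298 + 0.024225 + 0.018557 = 0.206592
The stuck control-rod sensor-present share is 0.024225 + 0.018557 = 0.042782.
So P(stuck control-rod sensor | scram) = 0.042782/0.206592 ≈ 0.207.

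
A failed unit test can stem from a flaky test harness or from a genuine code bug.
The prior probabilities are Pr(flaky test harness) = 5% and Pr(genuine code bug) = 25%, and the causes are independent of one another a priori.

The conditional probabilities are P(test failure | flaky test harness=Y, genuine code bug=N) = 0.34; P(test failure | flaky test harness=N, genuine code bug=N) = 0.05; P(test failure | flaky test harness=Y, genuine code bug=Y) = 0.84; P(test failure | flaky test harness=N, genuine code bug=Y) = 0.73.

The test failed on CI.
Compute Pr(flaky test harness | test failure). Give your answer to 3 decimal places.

Pr(flaky test harness | test failure) ≈ 0.100

P(test failure) = 0.05*0.95*0.75 + 0.73*0.95*0.25 + 0.34*0.05*0.75 + 0.84*0.05*0.25 = 0.035625 + 0.173375 + 0.012750 + 0.010500 = 0.232250
Of this, 0.023250 comes from 0.012750 + 0.010500 (the flaky test harness=true cases).
Hence the posterior is 0.023250/0.232250 ≈ 0.100.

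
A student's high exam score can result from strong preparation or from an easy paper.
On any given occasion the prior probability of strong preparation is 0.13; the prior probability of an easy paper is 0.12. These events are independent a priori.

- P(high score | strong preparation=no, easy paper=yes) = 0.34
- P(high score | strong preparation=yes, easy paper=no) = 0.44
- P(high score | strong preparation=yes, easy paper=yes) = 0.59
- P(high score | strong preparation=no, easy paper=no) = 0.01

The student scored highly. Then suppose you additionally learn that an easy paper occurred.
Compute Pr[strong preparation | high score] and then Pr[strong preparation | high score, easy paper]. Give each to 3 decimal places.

P(high score) = 0.01×0.87×0.88 + 0.34×0.87×0.12 + 0.44×0.13×0.88 + 0.59×0.13×0.12 = 0.007656 + 0.035496 + 0.050336 + 0.009204 = 0.102692
Restricting to configurations with strong preparation present: 0.050336 + 0.009204 = 0.059540.
So P(strong preparation | high score) = 0.059540/0.102692 ≈ 0.580.

Now also conditioning on easy paper=true:
Weight on strong preparation=true, given the evidence: 0.59*0.13 = 0.076700
Normalizer over all consistent configurations: 0.34*0.87 + 0.59*0.13 = 0.372500
Posterior = 0.076700 / 0.372500 ≈ 0.206
Conditioning on easy paper lowers the posterior on strong preparation: the classic explaining-away effect in a common-effect structure.

Pr[strong preparation | high score] ≈ 0.580; Pr[strong preparation | high score, easy paper] ≈ 0.206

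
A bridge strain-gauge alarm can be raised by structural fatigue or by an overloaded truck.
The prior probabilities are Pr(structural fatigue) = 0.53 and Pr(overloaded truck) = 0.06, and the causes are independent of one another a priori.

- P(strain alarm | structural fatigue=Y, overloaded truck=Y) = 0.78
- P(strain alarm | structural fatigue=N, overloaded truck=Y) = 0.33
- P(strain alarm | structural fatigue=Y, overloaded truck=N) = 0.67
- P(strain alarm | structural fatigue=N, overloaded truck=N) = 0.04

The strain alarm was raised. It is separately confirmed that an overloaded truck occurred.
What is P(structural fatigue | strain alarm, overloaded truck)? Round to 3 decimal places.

P(structural fatigue | strain alarm, overloaded truck) ≈ 0.727

By total probability over both values of structural fatigue:
  P(strain alarm | overloaded truck) = 0.33*0.47 + 0.78*0.53
        = 0.155100 + 0.413400 = 0.568500
Configurations with structural fatigue contribute 0.413400, so
  P(structural fatigue | strain alarm, overloaded truck) = 0.413400 / 0.568500 ≈ 0.727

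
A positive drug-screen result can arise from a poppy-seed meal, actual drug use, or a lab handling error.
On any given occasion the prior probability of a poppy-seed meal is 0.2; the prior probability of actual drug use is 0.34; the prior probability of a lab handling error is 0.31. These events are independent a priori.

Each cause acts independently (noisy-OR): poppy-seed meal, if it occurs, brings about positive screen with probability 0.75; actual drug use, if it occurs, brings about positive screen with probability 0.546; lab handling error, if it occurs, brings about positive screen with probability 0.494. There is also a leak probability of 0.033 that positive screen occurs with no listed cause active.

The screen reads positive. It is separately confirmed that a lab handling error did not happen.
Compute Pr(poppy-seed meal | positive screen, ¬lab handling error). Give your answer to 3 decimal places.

Pr(poppy-seed meal | positive screen, ¬lab handling error) ≈ 0.486

Under noisy-OR, P(positive screen | causes) = 1 − (1−0.033)·∏(1−qᵢ) over the active causes.
Sum P(positive screen|·) weighted by the priors over the 4 (poppy-seed meal, actual drug use) configurations:
  P(positive screen | ¬lab handling error) = 0.033×0.8×0.66 + 0.560982×0.8×0.34 + 0.75825×0.2×0.66 + 0.890246×0.2×0.34
        = 0.017424 + 0.152587 + 0.100089 + 0.060537 = 0.330637
The terms with poppy-seed meal present sum to 0.160626, so
  P(poppy-seed meal | positive screen, ¬lab handling error) = 0.160626 / 0.330637 ≈ 0.486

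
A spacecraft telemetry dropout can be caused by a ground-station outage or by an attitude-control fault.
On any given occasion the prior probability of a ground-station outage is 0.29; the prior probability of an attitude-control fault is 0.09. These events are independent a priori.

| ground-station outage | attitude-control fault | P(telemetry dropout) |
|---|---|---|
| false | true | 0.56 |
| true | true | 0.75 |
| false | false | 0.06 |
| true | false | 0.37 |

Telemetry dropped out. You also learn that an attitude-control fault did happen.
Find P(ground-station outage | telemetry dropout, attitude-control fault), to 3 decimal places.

For the numerator, keep only ground-station outage=true terms: 0.75*0.29 = 0.217500
Normalizer over all consistent configurations: 0.56*0.71 + 0.75*0.29 = 0.615100
Posterior = 0.217500 / 0.615100 ≈ 0.354

P(ground-station outage | telemetry dropout, attitude-control fault) ≈ 0.354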